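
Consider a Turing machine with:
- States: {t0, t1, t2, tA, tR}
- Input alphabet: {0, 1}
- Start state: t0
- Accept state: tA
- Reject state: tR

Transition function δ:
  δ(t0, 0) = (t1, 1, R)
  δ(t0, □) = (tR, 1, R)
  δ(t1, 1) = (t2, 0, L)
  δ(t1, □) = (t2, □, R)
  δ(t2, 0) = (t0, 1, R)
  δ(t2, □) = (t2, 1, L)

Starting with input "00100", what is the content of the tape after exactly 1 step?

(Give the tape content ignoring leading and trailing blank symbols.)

Execution trace:
Initial: [t0]00100
Step 1: δ(t0, 0) = (t1, 1, R) → 1[t1]0100

No transition is defined for δ(t1, 0). By convention the machine halts and rejects.

After 1 step, the tape (ignoring leading/trailing blanks) is: 10100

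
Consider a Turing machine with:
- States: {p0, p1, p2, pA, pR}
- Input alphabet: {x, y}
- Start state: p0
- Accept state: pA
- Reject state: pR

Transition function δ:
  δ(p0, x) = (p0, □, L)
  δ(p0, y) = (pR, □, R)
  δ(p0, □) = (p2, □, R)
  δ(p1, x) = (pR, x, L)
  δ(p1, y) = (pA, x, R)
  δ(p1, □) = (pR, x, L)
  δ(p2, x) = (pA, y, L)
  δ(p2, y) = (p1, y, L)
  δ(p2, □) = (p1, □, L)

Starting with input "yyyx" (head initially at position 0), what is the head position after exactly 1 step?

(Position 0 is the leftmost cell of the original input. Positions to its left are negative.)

Execution trace (head position shown):
Step 0: [p0]yyyx  (head at position 0)
Step 1: move right → □[pR]yyx  (head at position 1)

After 1 step, the head is at position 1.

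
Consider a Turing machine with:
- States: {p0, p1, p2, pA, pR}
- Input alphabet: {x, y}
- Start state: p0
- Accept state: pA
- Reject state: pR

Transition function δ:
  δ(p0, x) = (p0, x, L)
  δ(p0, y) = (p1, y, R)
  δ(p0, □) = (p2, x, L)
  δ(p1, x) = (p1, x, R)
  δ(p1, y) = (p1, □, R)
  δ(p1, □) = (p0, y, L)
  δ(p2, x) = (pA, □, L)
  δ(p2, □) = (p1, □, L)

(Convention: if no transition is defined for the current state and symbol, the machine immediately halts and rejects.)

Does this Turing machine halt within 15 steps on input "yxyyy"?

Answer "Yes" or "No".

Execution trace:
Initial: [p0]yxyyy
Step 1: δ(p0, y) = (p1, y, R) → y[p1]xyyy
Step 2: δ(p1, x) = (p1, x, R) → yx[p1]yyy
Step 3: δ(p1, y) = (p1, □, R) → yx□[p1]yy
Step 4: δ(p1, y) = (p1, □, R) → yx□□[p1]y
Step 5: δ(p1, y) = (p1, □, R) → yx□□□[p1]□
Step 6: δ(p1, □) = (p0, y, L) → yx□□[p0]□y
Step 7: δ(p0, □) = (p2, x, L) → yx□[p2]□xy
Step 8: δ(p2, □) = (p1, □, L) → yx[p1]□□xy
Step 9: δ(p1, □) = (p0, y, L) → y[p0]xy□xy
Step 10: δ(p0, x) = (p0, x, L) → [p0]yxy□xy
Step 11: δ(p0, y) = (p1, y, R) → y[p1]xy□xy
Step 12: δ(p1, x) = (p1, x, R) → yx[p1]y□xy
Step 13: δ(p1, y) = (p1, □, R) → yx□[p1]□xy
Step 14: δ(p1, □) = (p0, y, L) → yx[p0]□yxy
Step 15: δ(p0, □) = (p2, x, L) → y[p2]xxyxy

The machine has not reached a halting state after 15 steps.
The machine did not halt within the 15-step bound.

Answer: No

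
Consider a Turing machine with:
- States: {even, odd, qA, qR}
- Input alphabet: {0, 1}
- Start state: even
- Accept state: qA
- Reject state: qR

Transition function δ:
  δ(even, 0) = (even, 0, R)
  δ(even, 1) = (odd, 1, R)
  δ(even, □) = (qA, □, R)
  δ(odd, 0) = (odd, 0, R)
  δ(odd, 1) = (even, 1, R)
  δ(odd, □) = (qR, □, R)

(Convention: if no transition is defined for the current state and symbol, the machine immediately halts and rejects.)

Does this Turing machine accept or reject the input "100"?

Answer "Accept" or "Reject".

Execution trace:
Initial: [even]100
Step 1: δ(even, 1) = (odd, 1, R) → 1[odd]00
Step 2: δ(odd, 0) = (odd, 0, R) → 10[odd]0
Step 3: δ(odd, 0) = (odd, 0, R) → 100[odd]□
Step 4: δ(odd, □) = (qR, □, R) → 100□[qR]□

The machine reaches the reject state qR and halts.

Answer: Reject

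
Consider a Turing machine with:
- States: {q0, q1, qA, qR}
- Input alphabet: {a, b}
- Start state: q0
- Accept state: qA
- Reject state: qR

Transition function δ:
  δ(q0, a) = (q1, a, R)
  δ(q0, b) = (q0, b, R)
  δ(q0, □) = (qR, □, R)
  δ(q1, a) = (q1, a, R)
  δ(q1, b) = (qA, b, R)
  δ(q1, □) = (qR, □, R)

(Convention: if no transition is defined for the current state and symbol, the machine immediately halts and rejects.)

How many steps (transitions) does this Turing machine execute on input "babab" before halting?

Execution trace:
Initial: [q0]babab
Step 1: δ(q0, b) = (q0, b, R) → b[q0]abab
Step 2: δ(q0, a) = (q1, a, R) → ba[q1]bab
Step 3: δ(q1, b) = (qA, b, R) → bab[qA]ab

The machine reaches the accept state qA and halts.

The machine executed 3 steps before halting.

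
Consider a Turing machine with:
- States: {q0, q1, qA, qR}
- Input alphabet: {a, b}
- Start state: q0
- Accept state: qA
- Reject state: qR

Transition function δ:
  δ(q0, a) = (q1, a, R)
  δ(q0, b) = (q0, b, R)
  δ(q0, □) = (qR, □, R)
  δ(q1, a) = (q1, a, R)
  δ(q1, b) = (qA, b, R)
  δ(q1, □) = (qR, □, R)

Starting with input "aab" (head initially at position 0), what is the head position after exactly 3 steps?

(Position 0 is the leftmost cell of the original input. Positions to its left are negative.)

Execution trace (head position shown):
Step 0: [q0]aab  (head at position 0)
Step 1: move right → a[q1]ab  (head at position 1)
Step 2: move right → aa[q1]b  (head at position 2)
Step 3: move right → aab[qA]□  (head at position 3)

After 3 steps, the head is at position 3.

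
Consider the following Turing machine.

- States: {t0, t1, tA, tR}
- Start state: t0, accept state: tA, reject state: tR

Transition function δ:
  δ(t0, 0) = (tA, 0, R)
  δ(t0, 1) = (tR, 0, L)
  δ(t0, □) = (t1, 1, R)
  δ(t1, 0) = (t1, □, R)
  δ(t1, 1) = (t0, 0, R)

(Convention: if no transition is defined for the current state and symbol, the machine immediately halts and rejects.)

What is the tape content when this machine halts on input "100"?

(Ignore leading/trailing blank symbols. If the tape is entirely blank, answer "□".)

Execution trace:
Initial: [t0]100
Step 1: δ(t0, 1) = (tR, 0, L) → [tR]□000

The machine reaches the reject state tR and halts.

Final tape (ignoring leading/trailing blanks): 000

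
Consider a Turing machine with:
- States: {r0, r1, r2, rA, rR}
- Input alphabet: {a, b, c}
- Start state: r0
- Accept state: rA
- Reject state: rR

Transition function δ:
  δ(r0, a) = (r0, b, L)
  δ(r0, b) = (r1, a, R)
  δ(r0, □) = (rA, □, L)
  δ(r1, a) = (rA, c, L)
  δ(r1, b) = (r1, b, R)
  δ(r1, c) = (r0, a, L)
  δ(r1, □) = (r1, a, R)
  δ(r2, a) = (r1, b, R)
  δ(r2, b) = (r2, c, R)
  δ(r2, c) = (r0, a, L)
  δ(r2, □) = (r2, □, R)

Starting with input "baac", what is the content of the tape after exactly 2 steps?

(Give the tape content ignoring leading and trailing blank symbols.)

Execution trace:
Initial: [r0]baac
Step 1: δ(r0, b) = (r1, a, R) → a[r1]aac
Step 2: δ(r1, a) = (rA, c, L) → [rA]acac

The machine reaches the accept state rA and halts.

After 2 steps, the tape (ignoring leading/trailing blanks) is: acac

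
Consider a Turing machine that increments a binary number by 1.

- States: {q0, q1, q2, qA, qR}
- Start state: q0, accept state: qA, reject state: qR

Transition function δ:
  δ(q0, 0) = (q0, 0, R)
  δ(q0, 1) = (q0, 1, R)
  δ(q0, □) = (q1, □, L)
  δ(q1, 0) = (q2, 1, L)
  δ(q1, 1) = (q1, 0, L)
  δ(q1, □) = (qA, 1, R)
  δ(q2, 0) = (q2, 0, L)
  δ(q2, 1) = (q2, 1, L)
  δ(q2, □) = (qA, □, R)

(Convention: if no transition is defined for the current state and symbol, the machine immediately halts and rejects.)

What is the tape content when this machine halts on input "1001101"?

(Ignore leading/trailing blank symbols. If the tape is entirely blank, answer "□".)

Execution trace:
Initial: [q0]1001101
Step 1: δ(q0, 1) = (q0, 1, R) → 1[q0]001101
Step 2: δ(q0, 0) = (q0, 0, R) → 10[q0]01101
Step 3: δ(q0, 0) = (q0, 0, R) → 100[q0]1101
Step 4: δ(q0, 1) = (q0, 1, R) → 1001[q0]101
Step 5: δ(q0, 1) = (q0, 1, R) → 10011[q0]01
Step 6: δ(q0, 0) = (q0, 0, R) → 100110[q0]1
Step 7: δ(q0, 1) = (q0, 1, R) → 1001101[q0]□
Step 8: δ(q0, □) = (q1, □, L) → 100110[q1]1□
Step 9: δ(q1, 1) = (q1, 0, L) → 10011[q1]00□
Step 10: δ(q1, 0) = (q2, 1, L) → 1001[q2]110□
Step 11: δ(q2, 1) = (q2, 1, L) → 100[q2]1110□
Step 12: δ(q2, 1) = (q2, 1, L) → 10[q2]01110□
Step 13: δ(q2, 0) = (q2, 0, L) → 1[q2]001110□
Step 14: δ(q2, 0) = (q2, 0, L) → [q2]1001110□
Step 15: δ(q2, 1) = (q2, 1, L) → [q2]□1001110□
Step 16: δ(q2, □) = (qA, □, R) → □[qA]1001110□

The machine reaches the accept state qA and halts.

Final tape (ignoring leading/trailing blanks): 1001110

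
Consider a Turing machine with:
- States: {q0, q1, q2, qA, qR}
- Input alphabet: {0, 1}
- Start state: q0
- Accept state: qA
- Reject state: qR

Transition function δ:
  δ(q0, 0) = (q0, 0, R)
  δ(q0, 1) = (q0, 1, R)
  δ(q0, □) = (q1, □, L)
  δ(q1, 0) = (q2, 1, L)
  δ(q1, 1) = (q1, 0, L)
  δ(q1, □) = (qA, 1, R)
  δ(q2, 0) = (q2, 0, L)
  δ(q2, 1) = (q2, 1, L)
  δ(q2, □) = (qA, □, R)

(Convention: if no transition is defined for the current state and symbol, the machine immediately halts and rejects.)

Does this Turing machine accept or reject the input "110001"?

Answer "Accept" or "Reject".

Execution trace:
Initial: [q0]110001
Step 1: δ(q0, 1) = (q0, 1, R) → 1[q0]10001
Step 2: δ(q0, 1) = (q0, 1, R) → 11[q0]0001
Step 3: δ(q0, 0) = (q0, 0, R) → 110[q0]001
Step 4: δ(q0, 0) = (q0, 0, R) → 1100[q0]01
Step 5: δ(q0, 0) = (q0, 0, R) → 11000[q0]1
Step 6: δ(q0, 1) = (q0, 1, R) → 110001[q0]□
Step 7: δ(q0, □) = (q1, □, L) → 11000[q1]1□
Step 8: δ(q1, 1) = (q1, 0, L) → 1100[q1]00□
Step 9: δ(q1, 0) = (q2, 1, L) → 110[q2]010□
Step 10: δ(q2, 0) = (q2, 0, L) → 11[q2]0010□
Step 11: δ(q2, 0) = (q2, 0, L) → 1[q2]10010□
Step 12: δ(q2, 1) = (q2, 1, L) → [q2]110010□
Step 13: δ(q2, 1) = (q2, 1, L) → [q2]□110010□
Step 14: δ(q2, □) = (qA, □, R) → □[qA]110010□

The machine reaches the accept state qA and halts.

Answer: Accept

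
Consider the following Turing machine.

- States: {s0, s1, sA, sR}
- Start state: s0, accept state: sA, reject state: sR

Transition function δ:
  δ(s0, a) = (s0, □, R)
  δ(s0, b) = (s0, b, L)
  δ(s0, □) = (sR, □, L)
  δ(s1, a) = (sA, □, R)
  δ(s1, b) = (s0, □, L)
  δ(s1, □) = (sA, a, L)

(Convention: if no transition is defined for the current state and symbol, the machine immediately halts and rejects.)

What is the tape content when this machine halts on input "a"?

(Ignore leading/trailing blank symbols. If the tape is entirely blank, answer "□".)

Execution trace:
Initial: [s0]a
Step 1: δ(s0, a) = (s0, □, R) → □[s0]□
Step 2: δ(s0, □) = (sR, □, L) → [sR]□□

The machine reaches the reject state sR and halts.

Final tape (ignoring leading/trailing blanks): □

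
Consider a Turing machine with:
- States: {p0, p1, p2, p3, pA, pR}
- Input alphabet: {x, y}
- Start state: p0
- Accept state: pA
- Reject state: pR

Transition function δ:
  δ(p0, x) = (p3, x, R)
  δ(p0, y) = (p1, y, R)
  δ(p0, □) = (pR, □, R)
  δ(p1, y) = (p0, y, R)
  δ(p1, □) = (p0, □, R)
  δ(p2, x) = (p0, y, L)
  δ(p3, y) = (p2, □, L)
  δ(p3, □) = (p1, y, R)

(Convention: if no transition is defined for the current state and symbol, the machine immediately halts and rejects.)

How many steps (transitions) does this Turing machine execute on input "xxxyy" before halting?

Execution trace:
Initial: [p0]xxxyy
Step 1: δ(p0, x) = (p3, x, R) → x[p3]xxyy

No transition is defined for δ(p3, x). By convention the machine halts and rejects.

The machine executed 1 step before halting.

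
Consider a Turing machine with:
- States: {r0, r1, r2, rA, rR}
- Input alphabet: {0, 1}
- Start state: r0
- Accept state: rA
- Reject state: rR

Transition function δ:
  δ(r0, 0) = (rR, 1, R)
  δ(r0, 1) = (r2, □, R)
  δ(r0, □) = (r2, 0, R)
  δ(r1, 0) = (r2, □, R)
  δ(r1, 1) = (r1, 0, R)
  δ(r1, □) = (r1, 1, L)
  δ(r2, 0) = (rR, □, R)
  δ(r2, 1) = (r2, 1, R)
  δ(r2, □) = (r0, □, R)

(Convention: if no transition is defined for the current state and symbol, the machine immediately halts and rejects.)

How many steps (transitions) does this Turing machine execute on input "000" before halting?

Execution trace:
Initial: [r0]000
Step 1: δ(r0, 0) = (rR, 1, R) → 1[rR]00

The machine reaches the reject state rR and halts.

The machine executed 1 step before halting.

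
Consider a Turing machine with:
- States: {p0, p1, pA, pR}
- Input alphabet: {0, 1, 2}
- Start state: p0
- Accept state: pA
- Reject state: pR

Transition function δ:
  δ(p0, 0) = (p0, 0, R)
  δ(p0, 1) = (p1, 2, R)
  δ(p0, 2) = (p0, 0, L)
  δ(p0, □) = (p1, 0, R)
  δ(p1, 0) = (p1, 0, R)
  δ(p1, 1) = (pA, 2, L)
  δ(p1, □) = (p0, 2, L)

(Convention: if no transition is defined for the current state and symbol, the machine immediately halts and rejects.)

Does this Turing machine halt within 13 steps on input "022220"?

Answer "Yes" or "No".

Execution trace:
Initial: [p0]022220
Step 1: δ(p0, 0) = (p0, 0, R) → 0[p0]22220
Step 2: δ(p0, 2) = (p0, 0, L) → [p0]002220
Step 3: δ(p0, 0) = (p0, 0, R) → 0[p0]02220
Step 4: δ(p0, 0) = (p0, 0, R) → 00[p0]2220
Step 5: δ(p0, 2) = (p0, 0, L) → 0[p0]00220
Step 6: δ(p0, 0) = (p0, 0, R) → 00[p0]0220
Step 7: δ(p0, 0) = (p0, 0, R) → 000[p0]220
Step 8: δ(p0, 2) = (p0, 0, L) → 00[p0]0020
Step 9: δ(p0, 0) = (p0, 0, R) → 000[p0]020
Step 10: δ(p0, 0) = (p0, 0, R) → 0000[p0]20
Step 11: δ(p0, 2) = (p0, 0, L) → 000[p0]000
Step 12: δ(p0, 0) = (p0, 0, R) → 0000[p0]00
Step 13: δ(p0, 0) = (p0, 0, R) → 00000[p0]0

The machine has not reached a halting state after 13 steps.
The machine did not halt within the 13-step bound.

Answer: No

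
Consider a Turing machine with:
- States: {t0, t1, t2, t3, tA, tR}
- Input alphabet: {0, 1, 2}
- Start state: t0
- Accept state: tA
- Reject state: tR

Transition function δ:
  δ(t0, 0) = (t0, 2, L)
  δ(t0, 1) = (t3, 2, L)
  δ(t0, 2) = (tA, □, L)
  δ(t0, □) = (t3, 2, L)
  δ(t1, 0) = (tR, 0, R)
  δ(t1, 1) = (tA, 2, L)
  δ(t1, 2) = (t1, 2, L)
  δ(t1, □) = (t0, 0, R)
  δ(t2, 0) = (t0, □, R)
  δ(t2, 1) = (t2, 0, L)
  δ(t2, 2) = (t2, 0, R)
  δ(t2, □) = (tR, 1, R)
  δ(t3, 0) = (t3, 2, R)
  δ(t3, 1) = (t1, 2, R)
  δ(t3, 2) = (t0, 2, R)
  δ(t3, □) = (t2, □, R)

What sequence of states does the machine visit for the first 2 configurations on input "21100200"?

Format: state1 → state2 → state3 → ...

Execution trace:
Initial: [t0]21100200
Step 1: δ(t0, 2) = (tA, □, L) → [tA]□□1100200

The machine reaches the accept state tA and halts.

State sequence: t0 → tA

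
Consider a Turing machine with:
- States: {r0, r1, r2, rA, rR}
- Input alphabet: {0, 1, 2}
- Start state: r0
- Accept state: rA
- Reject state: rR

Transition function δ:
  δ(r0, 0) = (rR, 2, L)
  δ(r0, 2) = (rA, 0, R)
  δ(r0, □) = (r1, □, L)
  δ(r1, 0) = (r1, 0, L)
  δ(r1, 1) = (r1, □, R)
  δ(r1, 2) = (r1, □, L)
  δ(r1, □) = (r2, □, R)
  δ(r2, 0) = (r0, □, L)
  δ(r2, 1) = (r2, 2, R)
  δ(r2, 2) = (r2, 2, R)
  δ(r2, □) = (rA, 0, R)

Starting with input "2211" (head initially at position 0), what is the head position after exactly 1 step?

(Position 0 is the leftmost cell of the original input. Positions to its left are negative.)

Execution trace (head position shown):
Step 0: [r0]2211  (head at position 0)
Step 1: move right → 0[rA]211  (head at position 1)

After 1 step, the head is at position 1.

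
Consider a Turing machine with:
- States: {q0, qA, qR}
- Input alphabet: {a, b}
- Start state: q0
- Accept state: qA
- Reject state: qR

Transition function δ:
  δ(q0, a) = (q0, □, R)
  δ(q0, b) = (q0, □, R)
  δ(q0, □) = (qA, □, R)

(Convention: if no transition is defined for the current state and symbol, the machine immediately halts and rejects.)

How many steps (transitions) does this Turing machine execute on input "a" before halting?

Execution trace:
Initial: [q0]a
Step 1: δ(q0, a) = (q0, □, R) → □[q0]□
Step 2: δ(q0, □) = (qA, □, R) → □□[qA]□

The machine reaches the accept state qA and halts.

The machine executed 2 steps before halting.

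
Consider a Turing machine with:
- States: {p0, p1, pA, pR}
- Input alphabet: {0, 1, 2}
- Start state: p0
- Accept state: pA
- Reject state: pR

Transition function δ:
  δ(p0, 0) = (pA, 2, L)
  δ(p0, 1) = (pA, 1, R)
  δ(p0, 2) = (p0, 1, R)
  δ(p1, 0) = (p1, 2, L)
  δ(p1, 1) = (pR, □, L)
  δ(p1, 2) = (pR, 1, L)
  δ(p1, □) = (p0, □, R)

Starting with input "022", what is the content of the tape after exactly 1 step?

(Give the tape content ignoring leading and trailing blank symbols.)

Execution trace:
Initial: [p0]022
Step 1: δ(p0, 0) = (pA, 2, L) → [pA]□222

The machine reaches the accept state pA and halts.

After 1 step, the tape (ignoring leading/trailing blanks) is: 222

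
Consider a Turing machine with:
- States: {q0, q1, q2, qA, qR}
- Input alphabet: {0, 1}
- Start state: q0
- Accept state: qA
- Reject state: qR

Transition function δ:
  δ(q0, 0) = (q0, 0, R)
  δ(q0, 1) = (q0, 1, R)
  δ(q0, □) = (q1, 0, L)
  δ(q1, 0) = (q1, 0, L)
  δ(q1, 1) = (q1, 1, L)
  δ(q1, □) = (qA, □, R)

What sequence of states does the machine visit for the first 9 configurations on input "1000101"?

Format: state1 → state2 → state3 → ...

Execution trace:
Initial: [q0]1000101
Step 1: δ(q0, 1) = (q0, 1, R) → 1[q0]000101
Step 2: δ(q0, 0) = (q0, 0, R) → 10[q0]00101
Step 3: δ(q0, 0) = (q0, 0, R) → 100[q0]0101
Step 4: δ(q0, 0) = (q0, 0, R) → 1000[q0]101
Step 5: δ(q0, 1) = (q0, 1, R) → 10001[q0]01
Step 6: δ(q0, 0) = (q0, 0, R) → 100010[q0]1
Step 7: δ(q0, 1) = (q0, 1, R) → 1000101[q0]□
Step 8: δ(q0, □) = (q1, 0, L) → 100010[q1]10

State sequence: q0 → q0 → q0 → q0 → q0 → q0 → q0 → q0 → q1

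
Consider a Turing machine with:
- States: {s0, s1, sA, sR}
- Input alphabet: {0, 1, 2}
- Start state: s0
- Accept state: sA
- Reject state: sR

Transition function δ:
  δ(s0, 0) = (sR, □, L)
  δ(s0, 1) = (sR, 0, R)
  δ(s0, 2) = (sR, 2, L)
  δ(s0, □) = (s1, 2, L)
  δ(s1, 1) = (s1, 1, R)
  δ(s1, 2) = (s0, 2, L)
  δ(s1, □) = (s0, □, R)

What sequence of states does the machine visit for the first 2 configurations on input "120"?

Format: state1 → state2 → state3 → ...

Execution trace:
Initial: [s0]120
Step 1: δ(s0, 1) = (sR, 0, R) → 0[sR]20

The machine reaches the reject state sR and halts.

State sequence: s0 → sR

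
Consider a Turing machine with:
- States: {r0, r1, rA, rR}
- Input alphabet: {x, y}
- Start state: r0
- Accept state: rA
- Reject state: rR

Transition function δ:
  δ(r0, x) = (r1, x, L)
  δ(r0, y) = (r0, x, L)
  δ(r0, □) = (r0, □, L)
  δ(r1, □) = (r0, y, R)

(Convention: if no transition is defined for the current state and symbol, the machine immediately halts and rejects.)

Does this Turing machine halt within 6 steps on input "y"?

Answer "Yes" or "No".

Execution trace:
Initial: [r0]y
Step 1: δ(r0, y) = (r0, x, L) → [r0]□x
Step 2: δ(r0, □) = (r0, □, L) → [r0]□□x
Step 3: δ(r0, □) = (r0, □, L) → [r0]□□□x
Step 4: δ(r0, □) = (r0, □, L) → [r0]□□□□x
Step 5: δ(r0, □) = (r0, □, L) → [r0]□□□□□x
Step 6: δ(r0, □) = (r0, □, L) → [r0]□□□□□□x

The machine has not reached a halting state after 6 steps.
The machine did not halt within the 6-step bound.

Answer: No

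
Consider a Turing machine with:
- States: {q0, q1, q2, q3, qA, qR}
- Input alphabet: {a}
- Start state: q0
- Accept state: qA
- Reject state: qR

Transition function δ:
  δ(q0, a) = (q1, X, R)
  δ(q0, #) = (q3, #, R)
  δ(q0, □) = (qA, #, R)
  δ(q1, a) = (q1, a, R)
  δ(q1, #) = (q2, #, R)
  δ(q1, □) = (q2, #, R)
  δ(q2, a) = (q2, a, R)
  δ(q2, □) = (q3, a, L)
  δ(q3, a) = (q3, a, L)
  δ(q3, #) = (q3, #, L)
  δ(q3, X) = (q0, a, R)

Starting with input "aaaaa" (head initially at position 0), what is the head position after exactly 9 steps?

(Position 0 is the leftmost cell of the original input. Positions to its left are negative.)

Execution trace (head position shown):
Step 0: [q0]aaaaa  (head at position 0)
Step 1: move right → X[q1]aaaa  (head at position 1)
Step 2: move right → Xa[q1]aaa  (head at position 2)
Step 3: move right → Xaa[q1]aa  (head at position 3)
Step 4: move right → Xaaa[q1]a  (head at position 4)
Step 5: move right → Xaaaa[q1]□  (head at position 5)
Step 6: move right → Xaaaa#[q2]□  (head at position 6)
Step 7: move left → Xaaaa[q3]#a  (head at position 5)
Step 8: move left → Xaaa[q3]a#a  (head at position 4)
Step 9: move left → Xaa[q3]aa#a  (head at position 3)

After 9 steps, the head is at position 3.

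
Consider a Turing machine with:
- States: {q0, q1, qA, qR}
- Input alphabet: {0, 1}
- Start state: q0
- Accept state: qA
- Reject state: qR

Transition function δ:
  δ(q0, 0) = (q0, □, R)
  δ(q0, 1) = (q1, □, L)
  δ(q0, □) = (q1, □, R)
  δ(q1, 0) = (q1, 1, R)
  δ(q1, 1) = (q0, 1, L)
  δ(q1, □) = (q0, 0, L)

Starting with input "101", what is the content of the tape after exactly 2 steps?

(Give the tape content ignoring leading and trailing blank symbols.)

Execution trace:
Initial: [q0]101
Step 1: δ(q0, 1) = (q1, □, L) → [q1]□□01
Step 2: δ(q1, □) = (q0, 0, L) → [q0]□0□01

After 2 steps, the tape (ignoring leading/trailing blanks) is: 0□01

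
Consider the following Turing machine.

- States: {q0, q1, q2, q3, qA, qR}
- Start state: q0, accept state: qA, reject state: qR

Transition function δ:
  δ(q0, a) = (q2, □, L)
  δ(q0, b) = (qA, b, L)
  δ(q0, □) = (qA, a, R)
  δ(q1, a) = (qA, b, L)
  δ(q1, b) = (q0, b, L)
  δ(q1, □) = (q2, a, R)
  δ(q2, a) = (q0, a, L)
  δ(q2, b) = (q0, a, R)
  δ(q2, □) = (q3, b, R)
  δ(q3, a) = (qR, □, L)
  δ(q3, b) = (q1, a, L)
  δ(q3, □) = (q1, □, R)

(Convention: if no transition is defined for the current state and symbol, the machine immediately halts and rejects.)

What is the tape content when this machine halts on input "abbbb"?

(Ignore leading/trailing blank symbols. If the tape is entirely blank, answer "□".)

Execution trace:
Initial: [q0]abbbb
Step 1: δ(q0, a) = (q2, □, L) → [q2]□□bbbb
Step 2: δ(q2, □) = (q3, b, R) → b[q3]□bbbb
Step 3: δ(q3, □) = (q1, □, R) → b□[q1]bbbb
Step 4: δ(q1, b) = (q0, b, L) → b[q0]□bbbb
Step 5: δ(q0, □) = (qA, a, R) → ba[qA]bbbb

The machine reaches the accept state qA and halts.

Final tape (ignoring leading/trailing blanks): babbbb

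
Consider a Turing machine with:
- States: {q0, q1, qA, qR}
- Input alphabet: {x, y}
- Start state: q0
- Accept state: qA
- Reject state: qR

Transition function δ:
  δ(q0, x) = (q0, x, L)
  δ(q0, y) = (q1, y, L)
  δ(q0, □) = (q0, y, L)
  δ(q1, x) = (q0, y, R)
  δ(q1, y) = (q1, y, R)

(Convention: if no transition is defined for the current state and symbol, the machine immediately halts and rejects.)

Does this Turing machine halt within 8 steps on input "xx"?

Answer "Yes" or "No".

Execution trace:
Initial: [q0]xx
Step 1: δ(q0, x) = (q0, x, L) → [q0]□xx
Step 2: δ(q0, □) = (q0, y, L) → [q0]□yxx
Step 3: δ(q0, □) = (q0, y, L) → [q0]□yyxx
Step 4: δ(q0, □) = (q0, y, L) → [q0]□yyyxx
Step 5: δ(q0, □) = (q0, y, L) → [q0]□yyyyxx
Step 6: δ(q0, □) = (q0, y, L) → [q0]□yyyyyxx
Step 7: δ(q0, □) = (q0, y, L) → [q0]□yyyyyyxx
Step 8: δ(q0, □) = (q0, y, L) → [q0]□yyyyyyyxx

The machine has not reached a halting state after 8 steps.
The machine did not halt within the 8-step bound.

Answer: No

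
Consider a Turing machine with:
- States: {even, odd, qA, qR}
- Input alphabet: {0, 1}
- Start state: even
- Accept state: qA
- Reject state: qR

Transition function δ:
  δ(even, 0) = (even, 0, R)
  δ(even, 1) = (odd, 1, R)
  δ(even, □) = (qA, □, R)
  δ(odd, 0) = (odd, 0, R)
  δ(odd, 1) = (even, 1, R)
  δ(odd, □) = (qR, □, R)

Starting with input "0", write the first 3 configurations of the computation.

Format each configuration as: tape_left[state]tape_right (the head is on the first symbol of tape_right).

Transitions applied:
Step 1: δ(even, 0) = (even, 0, R)
Step 2: δ(even, □) = (qA, □, R)

The first 3 configurations are:
[even]0 ⊢ 0[even]□ ⊢ 0□[qA]□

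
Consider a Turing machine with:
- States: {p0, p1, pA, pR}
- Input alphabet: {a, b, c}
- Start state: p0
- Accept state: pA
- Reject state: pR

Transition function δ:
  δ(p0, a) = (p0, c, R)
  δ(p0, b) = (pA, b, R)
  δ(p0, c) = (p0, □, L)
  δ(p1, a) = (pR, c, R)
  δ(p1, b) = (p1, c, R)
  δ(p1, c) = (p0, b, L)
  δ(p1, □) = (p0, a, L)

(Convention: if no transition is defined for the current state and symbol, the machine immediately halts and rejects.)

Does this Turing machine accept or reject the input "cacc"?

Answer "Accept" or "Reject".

Execution trace:
Initial: [p0]cacc
Step 1: δ(p0, c) = (p0, □, L) → [p0]□□acc

No transition is defined for δ(p0, □). By convention the machine halts and rejects.

Answer: Reject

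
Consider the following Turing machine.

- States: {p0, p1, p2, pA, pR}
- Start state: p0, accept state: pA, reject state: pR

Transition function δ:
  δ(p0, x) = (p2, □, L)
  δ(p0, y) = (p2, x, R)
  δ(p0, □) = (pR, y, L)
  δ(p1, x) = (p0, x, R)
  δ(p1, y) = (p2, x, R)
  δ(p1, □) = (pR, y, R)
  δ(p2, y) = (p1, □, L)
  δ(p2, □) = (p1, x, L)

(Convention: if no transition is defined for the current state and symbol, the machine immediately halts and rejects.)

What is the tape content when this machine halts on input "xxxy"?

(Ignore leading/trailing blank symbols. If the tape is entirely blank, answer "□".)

Execution trace:
Initial: [p0]xxxy
Step 1: δ(p0, x) = (p2, □, L) → [p2]□□xxy
Step 2: δ(p2, □) = (p1, x, L) → [p1]□x□xxy
Step 3: δ(p1, □) = (pR, y, R) → y[pR]x□xxy

The machine reaches the reject state pR and halts.

Final tape (ignoring leading/trailing blanks): yx□xxy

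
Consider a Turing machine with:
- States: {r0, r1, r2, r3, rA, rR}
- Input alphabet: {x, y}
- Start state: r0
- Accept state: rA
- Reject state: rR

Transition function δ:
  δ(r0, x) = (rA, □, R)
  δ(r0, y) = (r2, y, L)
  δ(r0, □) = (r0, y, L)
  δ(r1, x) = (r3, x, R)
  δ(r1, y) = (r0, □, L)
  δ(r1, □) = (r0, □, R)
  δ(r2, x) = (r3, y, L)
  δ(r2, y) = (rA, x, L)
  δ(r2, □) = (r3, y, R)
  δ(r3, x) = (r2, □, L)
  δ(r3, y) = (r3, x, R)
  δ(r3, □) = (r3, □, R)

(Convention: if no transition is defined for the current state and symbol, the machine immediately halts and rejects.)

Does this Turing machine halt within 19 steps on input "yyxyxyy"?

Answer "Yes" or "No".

Execution trace:
Initial: [r0]yyxyxyy
Step 1: δ(r0, y) = (r2, y, L) → [r2]□yyxyxyy
Step 2: δ(r2, □) = (r3, y, R) → y[r3]yyxyxyy
Step 3: δ(r3, y) = (r3, x, R) → yx[r3]yxyxyy
Step 4: δ(r3, y) = (r3, x, R) → yxx[r3]xyxyy
Step 5: δ(r3, x) = (r2, □, L) → yx[r2]x□yxyy
Step 6: δ(r2, x) = (r3, y, L) → y[r3]xy□yxyy
Step 7: δ(r3, x) = (r2, □, L) → [r2]y□y□yxyy
Step 8: δ(r2, y) = (rA, x, L) → [rA]□x□y□yxyy

The machine reaches the accept state rA and halts.
The machine halted after 8 steps (within the 19-step bound).

Answer: Yes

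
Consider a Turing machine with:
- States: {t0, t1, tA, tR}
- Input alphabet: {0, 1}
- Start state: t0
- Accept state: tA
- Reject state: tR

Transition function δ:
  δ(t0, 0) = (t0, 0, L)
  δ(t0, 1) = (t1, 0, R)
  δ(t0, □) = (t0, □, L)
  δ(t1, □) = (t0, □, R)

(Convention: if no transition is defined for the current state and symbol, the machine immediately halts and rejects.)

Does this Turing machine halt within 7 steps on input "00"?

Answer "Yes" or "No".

Execution trace:
Initial: [t0]00
Step 1: δ(t0, 0) = (t0, 0, L) → [t0]□00
Step 2: δ(t0, □) = (t0, □, L) → [t0]□□00
Step 3: δ(t0, □) = (t0, □, L) → [t0]□□□00
Step 4: δ(t0, □) = (t0, □, L) → [t0]□□□□00
Step 5: δ(t0, □) = (t0, □, L) → [t0]□□□□□00
Step 6: δ(t0, □) = (t0, □, L) → [t0]□□□□□□00
Step 7: δ(t0, □) = (t0, □, L) → [t0]□□□□□□□00

The machine has not reached a halting state after 7 steps.
The machine did not halt within the 7-step bound.

Answer: No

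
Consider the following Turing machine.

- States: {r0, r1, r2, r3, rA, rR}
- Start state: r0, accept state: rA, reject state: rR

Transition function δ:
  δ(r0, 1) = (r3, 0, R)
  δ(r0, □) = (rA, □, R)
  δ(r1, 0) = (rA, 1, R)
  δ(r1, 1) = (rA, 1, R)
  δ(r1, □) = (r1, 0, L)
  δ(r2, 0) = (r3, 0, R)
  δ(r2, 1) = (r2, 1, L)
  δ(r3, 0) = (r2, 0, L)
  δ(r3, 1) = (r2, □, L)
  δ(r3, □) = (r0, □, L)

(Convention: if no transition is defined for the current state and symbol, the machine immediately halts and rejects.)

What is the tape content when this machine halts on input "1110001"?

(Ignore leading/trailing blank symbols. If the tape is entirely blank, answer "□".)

Execution trace:
Initial: [r0]1110001
Step 1: δ(r0, 1) = (r3, 0, R) → 0[r3]110001
Step 2: δ(r3, 1) = (r2, □, L) → [r2]0□10001
Step 3: δ(r2, 0) = (r3, 0, R) → 0[r3]□10001
Step 4: δ(r3, □) = (r0, □, L) → [r0]0□10001

No transition is defined for δ(r0, 0). By convention the machine halts and rejects.

Final tape (ignoring leading/trailing blanks): 0□10001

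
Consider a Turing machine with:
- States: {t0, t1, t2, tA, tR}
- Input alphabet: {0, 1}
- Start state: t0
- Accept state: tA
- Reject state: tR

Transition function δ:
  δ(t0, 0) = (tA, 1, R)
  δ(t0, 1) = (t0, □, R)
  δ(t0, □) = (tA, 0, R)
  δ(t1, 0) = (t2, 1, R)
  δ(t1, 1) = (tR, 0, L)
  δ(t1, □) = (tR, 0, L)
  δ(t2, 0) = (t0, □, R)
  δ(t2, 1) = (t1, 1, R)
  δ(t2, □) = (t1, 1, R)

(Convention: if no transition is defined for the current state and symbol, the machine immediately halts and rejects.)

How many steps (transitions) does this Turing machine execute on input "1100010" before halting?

Execution trace:
Initial: [t0]1100010
Step 1: δ(t0, 1) = (t0, □, R) → □[t0]100010
Step 2: δ(t0, 1) = (t0, □, R) → □□[t0]00010
Step 3: δ(t0, 0) = (tA, 1, R) → □□1[tA]0010

The machine reaches the accept state tA and halts.

The machine executed 3 steps before halting.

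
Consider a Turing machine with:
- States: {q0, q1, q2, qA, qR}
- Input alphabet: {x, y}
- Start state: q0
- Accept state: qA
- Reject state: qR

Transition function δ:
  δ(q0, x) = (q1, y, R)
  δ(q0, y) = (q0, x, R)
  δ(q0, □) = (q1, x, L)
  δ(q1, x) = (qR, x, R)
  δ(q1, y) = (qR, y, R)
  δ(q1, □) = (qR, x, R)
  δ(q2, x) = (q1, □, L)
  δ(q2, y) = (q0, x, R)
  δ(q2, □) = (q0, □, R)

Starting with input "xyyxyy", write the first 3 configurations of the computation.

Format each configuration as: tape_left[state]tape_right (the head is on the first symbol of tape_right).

Transitions applied:
Step 1: δ(q0, x) = (q1, y, R)
Step 2: δ(q1, y) = (qR, y, R)

The first 3 configurations are:
[q0]xyyxyy ⊢ y[q1]yyxyy ⊢ yy[qR]yxyy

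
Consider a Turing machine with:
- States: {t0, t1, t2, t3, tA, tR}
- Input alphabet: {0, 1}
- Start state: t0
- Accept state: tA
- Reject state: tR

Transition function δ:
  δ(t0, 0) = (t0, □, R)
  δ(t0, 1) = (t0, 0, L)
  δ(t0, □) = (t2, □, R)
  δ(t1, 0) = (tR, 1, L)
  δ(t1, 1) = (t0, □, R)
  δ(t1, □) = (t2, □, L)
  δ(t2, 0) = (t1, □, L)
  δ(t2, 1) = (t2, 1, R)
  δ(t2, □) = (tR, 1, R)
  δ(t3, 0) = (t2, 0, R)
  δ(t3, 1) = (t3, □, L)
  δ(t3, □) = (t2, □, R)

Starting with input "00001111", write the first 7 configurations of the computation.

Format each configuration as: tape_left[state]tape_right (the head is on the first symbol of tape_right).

Transitions applied:
Step 1: δ(t0, 0) = (t0, □, R)
Step 2: δ(t0, 0) = (t0, □, R)
Step 3: δ(t0, 0) = (t0, □, R)
Step 4: δ(t0, 0) = (t0, □, R)
Step 5: δ(t0, 1) = (t0, 0, L)
Step 6: δ(t0, □) = (t2, □, R)

The first 7 configurations are:
[t0]00001111 ⊢ □[t0]0001111 ⊢ □□[t0]001111 ⊢ □□□[t0]01111 ⊢ □□□□[t0]1111 ⊢ □□□[t0]□0111 ⊢ □□□□[t2]0111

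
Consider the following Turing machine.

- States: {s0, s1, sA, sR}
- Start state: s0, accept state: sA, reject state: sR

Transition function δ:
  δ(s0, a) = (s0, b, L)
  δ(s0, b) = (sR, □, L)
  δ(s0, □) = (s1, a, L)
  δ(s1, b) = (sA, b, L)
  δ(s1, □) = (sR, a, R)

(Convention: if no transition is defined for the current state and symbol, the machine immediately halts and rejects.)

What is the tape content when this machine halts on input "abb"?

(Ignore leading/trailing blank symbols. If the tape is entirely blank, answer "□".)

Execution trace:
Initial: [s0]abb
Step 1: δ(s0, a) = (s0, b, L) → [s0]□bbb
Step 2: δ(s0, □) = (s1, a, L) → [s1]□abbb
Step 3: δ(s1, □) = (sR, a, R) → a[sR]abbb

The machine reaches the reject state sR and halts.

Final tape (ignoring leading/trailing blanks): aabbb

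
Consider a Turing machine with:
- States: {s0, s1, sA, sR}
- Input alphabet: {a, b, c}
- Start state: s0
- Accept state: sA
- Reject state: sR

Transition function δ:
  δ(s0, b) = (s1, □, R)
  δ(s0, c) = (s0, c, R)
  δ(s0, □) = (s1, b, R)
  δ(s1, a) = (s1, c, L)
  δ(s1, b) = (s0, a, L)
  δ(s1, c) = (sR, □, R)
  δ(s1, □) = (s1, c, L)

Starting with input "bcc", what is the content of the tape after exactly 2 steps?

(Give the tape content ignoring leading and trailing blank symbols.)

Execution trace:
Initial: [s0]bcc
Step 1: δ(s0, b) = (s1, □, R) → □[s1]cc
Step 2: δ(s1, c) = (sR, □, R) → □□[sR]c

The machine reaches the reject state sR and halts.

After 2 steps, the tape (ignoring leading/trailing blanks) is: c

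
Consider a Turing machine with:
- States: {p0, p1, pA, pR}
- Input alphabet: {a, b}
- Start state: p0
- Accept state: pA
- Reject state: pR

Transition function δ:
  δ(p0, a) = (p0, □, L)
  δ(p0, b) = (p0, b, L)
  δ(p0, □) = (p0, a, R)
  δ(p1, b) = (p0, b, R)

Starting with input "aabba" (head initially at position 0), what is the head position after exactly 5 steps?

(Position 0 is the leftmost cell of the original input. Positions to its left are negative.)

Execution trace (head position shown):
Step 0: [p0]aabba  (head at position 0)
Step 1: move left → [p0]□□abba  (head at position -1)
Step 2: move right → a[p0]□abba  (head at position 0)
Step 3: move right → aa[p0]abba  (head at position 1)
Step 4: move left → a[p0]a□bba  (head at position 0)
Step 5: move left → [p0]a□□bba  (head at position -1)

After 5 steps, the head is at position -1.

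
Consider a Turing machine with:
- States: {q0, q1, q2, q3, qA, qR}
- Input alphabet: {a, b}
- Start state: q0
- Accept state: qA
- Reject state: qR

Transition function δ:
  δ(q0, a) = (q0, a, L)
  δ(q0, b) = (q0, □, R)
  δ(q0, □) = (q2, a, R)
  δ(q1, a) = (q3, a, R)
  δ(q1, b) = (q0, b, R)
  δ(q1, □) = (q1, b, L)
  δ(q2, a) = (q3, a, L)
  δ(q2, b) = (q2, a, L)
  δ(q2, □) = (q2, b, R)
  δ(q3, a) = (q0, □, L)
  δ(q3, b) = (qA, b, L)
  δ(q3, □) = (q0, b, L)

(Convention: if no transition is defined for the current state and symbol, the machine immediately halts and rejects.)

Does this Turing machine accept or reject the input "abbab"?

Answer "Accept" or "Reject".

Execution trace:
Initial: [q0]abbab
Step 1: δ(q0, a) = (q0, a, L) → [q0]□abbab
Step 2: δ(q0, □) = (q2, a, R) → a[q2]abbab
Step 3: δ(q2, a) = (q3, a, L) → [q3]aabbab
Step 4: δ(q3, a) = (q0, □, L) → [q0]□□abbab
Step 5: δ(q0, □) = (q2, a, R) → a[q2]□abbab
Step 6: δ(q2, □) = (q2, b, R) → ab[q2]abbab
Step 7: δ(q2, a) = (q3, a, L) → a[q3]babbab
Step 8: δ(q3, b) = (qA, b, L) → [qA]ababbab

The machine reaches the accept state qA and halts.

Answer: Accept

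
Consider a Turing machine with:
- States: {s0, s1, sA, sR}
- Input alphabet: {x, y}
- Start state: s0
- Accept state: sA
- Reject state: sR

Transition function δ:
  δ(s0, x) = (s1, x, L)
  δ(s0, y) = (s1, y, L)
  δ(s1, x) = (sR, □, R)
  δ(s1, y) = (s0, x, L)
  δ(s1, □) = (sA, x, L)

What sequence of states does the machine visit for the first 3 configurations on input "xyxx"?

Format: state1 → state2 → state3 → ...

Execution trace:
Initial: [s0]xyxx
Step 1: δ(s0, x) = (s1, x, L) → [s1]□xyxx
Step 2: δ(s1, □) = (sA, x, L) → [sA]□xxyxx

The machine reaches the accept state sA and halts.

State sequence: s0 → s1 → sA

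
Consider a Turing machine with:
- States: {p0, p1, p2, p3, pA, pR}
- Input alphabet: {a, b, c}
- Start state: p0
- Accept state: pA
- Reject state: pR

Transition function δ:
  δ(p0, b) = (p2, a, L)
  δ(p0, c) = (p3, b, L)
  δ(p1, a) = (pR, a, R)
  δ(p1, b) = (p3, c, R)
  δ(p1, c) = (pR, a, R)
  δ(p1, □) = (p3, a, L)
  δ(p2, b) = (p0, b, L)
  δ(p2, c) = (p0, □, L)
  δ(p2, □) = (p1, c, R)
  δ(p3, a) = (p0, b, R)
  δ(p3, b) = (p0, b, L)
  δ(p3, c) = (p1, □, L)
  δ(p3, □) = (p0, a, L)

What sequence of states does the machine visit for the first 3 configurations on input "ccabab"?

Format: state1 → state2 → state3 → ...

Execution trace:
Initial: [p0]ccabab
Step 1: δ(p0, c) = (p3, b, L) → [p3]□bcabab
Step 2: δ(p3, □) = (p0, a, L) → [p0]□abcabab

No transition is defined for δ(p0, □). By convention the machine halts and rejects.

State sequence: p0 → p3 → p0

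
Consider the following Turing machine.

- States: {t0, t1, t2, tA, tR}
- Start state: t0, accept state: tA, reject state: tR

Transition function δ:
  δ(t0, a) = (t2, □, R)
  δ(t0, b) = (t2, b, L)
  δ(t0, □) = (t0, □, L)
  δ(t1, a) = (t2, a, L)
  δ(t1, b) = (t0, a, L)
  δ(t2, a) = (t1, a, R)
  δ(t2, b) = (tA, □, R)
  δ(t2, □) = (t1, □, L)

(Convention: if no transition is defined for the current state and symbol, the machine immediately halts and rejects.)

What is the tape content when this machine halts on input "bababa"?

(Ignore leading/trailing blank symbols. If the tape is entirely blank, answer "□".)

Execution trace:
Initial: [t0]bababa
Step 1: δ(t0, b) = (t2, b, L) → [t2]□bababa
Step 2: δ(t2, □) = (t1, □, L) → [t1]□□bababa

No transition is defined for δ(t1, □). By convention the machine halts and rejects.

Final tape (ignoring leading/trailing blanks): bababa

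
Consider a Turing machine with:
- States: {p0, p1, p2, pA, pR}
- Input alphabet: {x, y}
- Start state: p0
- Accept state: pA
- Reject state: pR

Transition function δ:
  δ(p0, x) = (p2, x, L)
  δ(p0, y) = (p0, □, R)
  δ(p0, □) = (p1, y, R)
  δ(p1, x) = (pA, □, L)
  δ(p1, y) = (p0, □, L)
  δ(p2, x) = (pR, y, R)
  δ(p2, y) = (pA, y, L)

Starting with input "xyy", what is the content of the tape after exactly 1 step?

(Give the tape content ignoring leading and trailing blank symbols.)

Execution trace:
Initial: [p0]xyy
Step 1: δ(p0, x) = (p2, x, L) → [p2]□xyy

No transition is defined for δ(p2, □). By convention the machine halts and rejects.

After 1 step, the tape (ignoring leading/trailing blanks) is: xyy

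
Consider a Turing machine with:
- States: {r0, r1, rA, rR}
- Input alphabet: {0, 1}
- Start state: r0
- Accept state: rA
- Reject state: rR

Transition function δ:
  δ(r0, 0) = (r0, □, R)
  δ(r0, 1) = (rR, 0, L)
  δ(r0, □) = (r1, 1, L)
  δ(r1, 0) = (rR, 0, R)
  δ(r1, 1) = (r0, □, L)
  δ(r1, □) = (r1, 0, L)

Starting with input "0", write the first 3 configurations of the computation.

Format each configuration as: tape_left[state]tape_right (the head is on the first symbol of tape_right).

Transitions applied:
Step 1: δ(r0, 0) = (r0, □, R)
Step 2: δ(r0, □) = (r1, 1, L)

The first 3 configurations are:
[r0]0 ⊢ □[r0]□ ⊢ [r1]□1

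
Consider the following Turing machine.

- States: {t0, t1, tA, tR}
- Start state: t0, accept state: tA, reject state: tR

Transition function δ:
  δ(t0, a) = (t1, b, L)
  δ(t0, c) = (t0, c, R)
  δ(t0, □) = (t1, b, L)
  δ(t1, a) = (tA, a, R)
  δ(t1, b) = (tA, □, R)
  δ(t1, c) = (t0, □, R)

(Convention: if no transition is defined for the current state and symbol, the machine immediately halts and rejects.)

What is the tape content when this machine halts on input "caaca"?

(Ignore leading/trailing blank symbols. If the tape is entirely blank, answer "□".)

Execution trace:
Initial: [t0]caaca
Step 1: δ(t0, c) = (t0, c, R) → c[t0]aaca
Step 2: δ(t0, a) = (t1, b, L) → [t1]cbaca
Step 3: δ(t1, c) = (t0, □, R) → □[t0]baca

No transition is defined for δ(t0, b). By convention the machine halts and rejects.

Final tape (ignoring leading/trailing blanks): baca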